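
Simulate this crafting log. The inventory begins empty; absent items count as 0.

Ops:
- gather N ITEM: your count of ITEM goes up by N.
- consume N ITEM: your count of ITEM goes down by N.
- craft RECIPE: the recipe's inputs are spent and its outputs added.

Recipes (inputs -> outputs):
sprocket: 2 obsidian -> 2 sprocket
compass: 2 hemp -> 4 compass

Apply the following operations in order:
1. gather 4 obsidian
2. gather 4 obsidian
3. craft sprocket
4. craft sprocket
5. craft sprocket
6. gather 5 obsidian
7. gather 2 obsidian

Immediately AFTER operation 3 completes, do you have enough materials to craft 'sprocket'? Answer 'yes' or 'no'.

Answer: yes

Derivation:
After 1 (gather 4 obsidian): obsidian=4
After 2 (gather 4 obsidian): obsidian=8
After 3 (craft sprocket): obsidian=6 sprocket=2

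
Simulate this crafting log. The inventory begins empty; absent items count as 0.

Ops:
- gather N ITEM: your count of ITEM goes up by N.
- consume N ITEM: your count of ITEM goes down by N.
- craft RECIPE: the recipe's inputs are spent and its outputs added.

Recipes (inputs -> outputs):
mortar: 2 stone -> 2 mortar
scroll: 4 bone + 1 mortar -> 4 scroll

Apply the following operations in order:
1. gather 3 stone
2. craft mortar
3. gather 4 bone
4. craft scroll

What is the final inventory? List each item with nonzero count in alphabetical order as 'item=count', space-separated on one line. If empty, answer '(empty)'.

After 1 (gather 3 stone): stone=3
After 2 (craft mortar): mortar=2 stone=1
After 3 (gather 4 bone): bone=4 mortar=2 stone=1
After 4 (craft scroll): mortar=1 scroll=4 stone=1

Answer: mortar=1 scroll=4 stone=1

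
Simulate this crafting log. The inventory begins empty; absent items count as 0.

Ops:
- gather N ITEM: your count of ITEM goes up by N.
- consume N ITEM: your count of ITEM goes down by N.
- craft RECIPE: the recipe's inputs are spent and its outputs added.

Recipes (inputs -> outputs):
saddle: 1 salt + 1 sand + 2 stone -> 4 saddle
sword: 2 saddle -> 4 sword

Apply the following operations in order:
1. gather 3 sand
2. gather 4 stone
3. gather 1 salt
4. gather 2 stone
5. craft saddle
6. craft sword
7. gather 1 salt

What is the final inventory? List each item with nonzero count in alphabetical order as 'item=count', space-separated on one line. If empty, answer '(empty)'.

After 1 (gather 3 sand): sand=3
After 2 (gather 4 stone): sand=3 stone=4
After 3 (gather 1 salt): salt=1 sand=3 stone=4
After 4 (gather 2 stone): salt=1 sand=3 stone=6
After 5 (craft saddle): saddle=4 sand=2 stone=4
After 6 (craft sword): saddle=2 sand=2 stone=4 sword=4
After 7 (gather 1 salt): saddle=2 salt=1 sand=2 stone=4 sword=4

Answer: saddle=2 salt=1 sand=2 stone=4 sword=4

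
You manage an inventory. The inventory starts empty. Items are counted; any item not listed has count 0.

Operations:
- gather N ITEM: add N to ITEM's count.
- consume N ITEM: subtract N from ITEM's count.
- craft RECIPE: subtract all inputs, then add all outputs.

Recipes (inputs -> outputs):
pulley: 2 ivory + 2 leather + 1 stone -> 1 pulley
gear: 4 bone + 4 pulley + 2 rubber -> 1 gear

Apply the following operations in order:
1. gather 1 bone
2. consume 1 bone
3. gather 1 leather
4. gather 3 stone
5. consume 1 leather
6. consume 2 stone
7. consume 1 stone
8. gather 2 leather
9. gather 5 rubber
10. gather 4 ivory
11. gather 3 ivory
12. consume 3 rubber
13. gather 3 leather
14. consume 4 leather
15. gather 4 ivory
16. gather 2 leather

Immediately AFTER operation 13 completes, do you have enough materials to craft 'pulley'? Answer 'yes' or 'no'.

Answer: no

Derivation:
After 1 (gather 1 bone): bone=1
After 2 (consume 1 bone): (empty)
After 3 (gather 1 leather): leather=1
After 4 (gather 3 stone): leather=1 stone=3
After 5 (consume 1 leather): stone=3
After 6 (consume 2 stone): stone=1
After 7 (consume 1 stone): (empty)
After 8 (gather 2 leather): leather=2
After 9 (gather 5 rubber): leather=2 rubber=5
After 10 (gather 4 ivory): ivory=4 leather=2 rubber=5
After 11 (gather 3 ivory): ivory=7 leather=2 rubber=5
After 12 (consume 3 rubber): ivory=7 leather=2 rubber=2
After 13 (gather 3 leather): ivory=7 leather=5 rubber=2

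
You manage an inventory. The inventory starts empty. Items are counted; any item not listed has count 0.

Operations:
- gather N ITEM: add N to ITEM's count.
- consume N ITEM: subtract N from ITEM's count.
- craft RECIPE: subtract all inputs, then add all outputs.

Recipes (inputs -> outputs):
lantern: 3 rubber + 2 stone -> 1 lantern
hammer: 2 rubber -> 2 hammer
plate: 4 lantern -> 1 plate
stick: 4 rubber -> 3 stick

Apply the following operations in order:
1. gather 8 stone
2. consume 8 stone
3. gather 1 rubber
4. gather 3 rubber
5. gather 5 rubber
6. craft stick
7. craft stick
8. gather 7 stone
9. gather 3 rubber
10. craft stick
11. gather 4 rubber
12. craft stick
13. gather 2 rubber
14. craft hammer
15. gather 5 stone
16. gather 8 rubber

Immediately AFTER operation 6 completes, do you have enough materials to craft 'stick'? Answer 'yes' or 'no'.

After 1 (gather 8 stone): stone=8
After 2 (consume 8 stone): (empty)
After 3 (gather 1 rubber): rubber=1
After 4 (gather 3 rubber): rubber=4
After 5 (gather 5 rubber): rubber=9
After 6 (craft stick): rubber=5 stick=3

Answer: yes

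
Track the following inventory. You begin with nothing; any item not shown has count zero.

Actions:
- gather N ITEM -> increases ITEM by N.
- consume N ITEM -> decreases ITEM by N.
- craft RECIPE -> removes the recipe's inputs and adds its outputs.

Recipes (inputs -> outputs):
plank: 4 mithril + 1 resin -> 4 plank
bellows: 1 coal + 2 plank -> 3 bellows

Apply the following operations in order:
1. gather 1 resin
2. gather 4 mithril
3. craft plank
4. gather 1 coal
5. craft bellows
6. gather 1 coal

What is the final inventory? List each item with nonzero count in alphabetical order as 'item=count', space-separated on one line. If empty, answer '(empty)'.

After 1 (gather 1 resin): resin=1
After 2 (gather 4 mithril): mithril=4 resin=1
After 3 (craft plank): plank=4
After 4 (gather 1 coal): coal=1 plank=4
After 5 (craft bellows): bellows=3 plank=2
After 6 (gather 1 coal): bellows=3 coal=1 plank=2

Answer: bellows=3 coal=1 plank=2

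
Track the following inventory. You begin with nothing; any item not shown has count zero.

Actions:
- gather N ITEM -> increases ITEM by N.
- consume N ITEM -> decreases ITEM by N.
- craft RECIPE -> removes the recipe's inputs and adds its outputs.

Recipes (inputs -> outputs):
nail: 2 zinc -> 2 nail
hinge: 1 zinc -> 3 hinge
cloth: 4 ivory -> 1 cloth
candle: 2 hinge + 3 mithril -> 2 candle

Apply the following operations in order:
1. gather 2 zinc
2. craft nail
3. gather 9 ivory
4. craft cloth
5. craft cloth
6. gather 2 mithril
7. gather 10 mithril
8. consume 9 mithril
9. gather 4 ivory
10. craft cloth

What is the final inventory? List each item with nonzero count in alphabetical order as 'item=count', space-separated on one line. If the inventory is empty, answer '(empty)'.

After 1 (gather 2 zinc): zinc=2
After 2 (craft nail): nail=2
After 3 (gather 9 ivory): ivory=9 nail=2
After 4 (craft cloth): cloth=1 ivory=5 nail=2
After 5 (craft cloth): cloth=2 ivory=1 nail=2
After 6 (gather 2 mithril): cloth=2 ivory=1 mithril=2 nail=2
After 7 (gather 10 mithril): cloth=2 ivory=1 mithril=12 nail=2
After 8 (consume 9 mithril): cloth=2 ivory=1 mithril=3 nail=2
After 9 (gather 4 ivory): cloth=2 ivory=5 mithril=3 nail=2
After 10 (craft cloth): cloth=3 ivory=1 mithril=3 nail=2

Answer: cloth=3 ivory=1 mithril=3 nail=2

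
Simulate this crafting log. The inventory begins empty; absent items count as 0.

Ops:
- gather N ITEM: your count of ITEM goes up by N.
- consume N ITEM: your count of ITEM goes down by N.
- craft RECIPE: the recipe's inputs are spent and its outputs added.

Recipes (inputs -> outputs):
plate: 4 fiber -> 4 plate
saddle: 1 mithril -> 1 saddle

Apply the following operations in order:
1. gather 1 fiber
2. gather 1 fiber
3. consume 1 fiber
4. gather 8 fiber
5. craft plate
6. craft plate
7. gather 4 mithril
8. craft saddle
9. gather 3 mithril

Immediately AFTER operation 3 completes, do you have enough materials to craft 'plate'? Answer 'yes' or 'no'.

Answer: no

Derivation:
After 1 (gather 1 fiber): fiber=1
After 2 (gather 1 fiber): fiber=2
After 3 (consume 1 fiber): fiber=1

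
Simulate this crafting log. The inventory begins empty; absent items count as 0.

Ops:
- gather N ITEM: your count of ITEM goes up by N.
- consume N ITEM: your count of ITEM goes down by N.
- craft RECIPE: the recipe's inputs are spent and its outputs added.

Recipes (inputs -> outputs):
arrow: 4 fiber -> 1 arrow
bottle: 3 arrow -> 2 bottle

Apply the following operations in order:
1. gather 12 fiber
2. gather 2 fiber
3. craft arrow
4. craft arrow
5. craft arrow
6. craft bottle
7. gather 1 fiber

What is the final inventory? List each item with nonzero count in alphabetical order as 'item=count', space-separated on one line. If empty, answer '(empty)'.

Answer: bottle=2 fiber=3

Derivation:
After 1 (gather 12 fiber): fiber=12
After 2 (gather 2 fiber): fiber=14
After 3 (craft arrow): arrow=1 fiber=10
After 4 (craft arrow): arrow=2 fiber=6
After 5 (craft arrow): arrow=3 fiber=2
After 6 (craft bottle): bottle=2 fiber=2
After 7 (gather 1 fiber): bottle=2 fiber=3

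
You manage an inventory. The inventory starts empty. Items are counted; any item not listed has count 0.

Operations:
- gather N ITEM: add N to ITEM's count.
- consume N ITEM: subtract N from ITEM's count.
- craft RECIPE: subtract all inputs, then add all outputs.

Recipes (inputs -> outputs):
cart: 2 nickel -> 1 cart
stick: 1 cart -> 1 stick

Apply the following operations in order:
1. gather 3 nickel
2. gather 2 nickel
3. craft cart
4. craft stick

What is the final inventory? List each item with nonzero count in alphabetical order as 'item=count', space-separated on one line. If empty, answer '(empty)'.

Answer: nickel=3 stick=1

Derivation:
After 1 (gather 3 nickel): nickel=3
After 2 (gather 2 nickel): nickel=5
After 3 (craft cart): cart=1 nickel=3
After 4 (craft stick): nickel=3 stick=1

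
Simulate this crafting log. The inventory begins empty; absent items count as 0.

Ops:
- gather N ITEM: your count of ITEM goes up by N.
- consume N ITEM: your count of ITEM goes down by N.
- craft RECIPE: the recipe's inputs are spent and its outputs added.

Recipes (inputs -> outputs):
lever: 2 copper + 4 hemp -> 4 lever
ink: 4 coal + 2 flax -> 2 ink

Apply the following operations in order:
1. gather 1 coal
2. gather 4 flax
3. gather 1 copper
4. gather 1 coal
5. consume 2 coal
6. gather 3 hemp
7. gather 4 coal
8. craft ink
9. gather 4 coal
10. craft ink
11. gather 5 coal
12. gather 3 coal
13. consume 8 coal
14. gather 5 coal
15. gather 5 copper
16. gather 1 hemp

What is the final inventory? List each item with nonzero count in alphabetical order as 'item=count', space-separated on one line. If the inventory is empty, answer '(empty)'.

Answer: coal=5 copper=6 hemp=4 ink=4

Derivation:
After 1 (gather 1 coal): coal=1
After 2 (gather 4 flax): coal=1 flax=4
After 3 (gather 1 copper): coal=1 copper=1 flax=4
After 4 (gather 1 coal): coal=2 copper=1 flax=4
After 5 (consume 2 coal): copper=1 flax=4
After 6 (gather 3 hemp): copper=1 flax=4 hemp=3
After 7 (gather 4 coal): coal=4 copper=1 flax=4 hemp=3
After 8 (craft ink): copper=1 flax=2 hemp=3 ink=2
After 9 (gather 4 coal): coal=4 copper=1 flax=2 hemp=3 ink=2
After 10 (craft ink): copper=1 hemp=3 ink=4
After 11 (gather 5 coal): coal=5 copper=1 hemp=3 ink=4
After 12 (gather 3 coal): coal=8 copper=1 hemp=3 ink=4
After 13 (consume 8 coal): copper=1 hemp=3 ink=4
After 14 (gather 5 coal): coal=5 copper=1 hemp=3 ink=4
After 15 (gather 5 copper): coal=5 copper=6 hemp=3 ink=4
After 16 (gather 1 hemp): coal=5 copper=6 hemp=4 ink=4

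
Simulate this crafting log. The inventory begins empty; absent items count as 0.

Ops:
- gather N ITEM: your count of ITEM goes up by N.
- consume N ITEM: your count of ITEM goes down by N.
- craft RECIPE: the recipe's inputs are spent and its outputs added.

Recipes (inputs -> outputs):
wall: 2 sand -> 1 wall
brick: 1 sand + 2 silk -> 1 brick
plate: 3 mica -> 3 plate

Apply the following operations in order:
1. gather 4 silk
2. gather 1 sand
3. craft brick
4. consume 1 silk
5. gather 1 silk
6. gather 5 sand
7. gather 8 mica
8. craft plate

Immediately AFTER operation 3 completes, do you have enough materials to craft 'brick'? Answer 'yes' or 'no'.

After 1 (gather 4 silk): silk=4
After 2 (gather 1 sand): sand=1 silk=4
After 3 (craft brick): brick=1 silk=2

Answer: no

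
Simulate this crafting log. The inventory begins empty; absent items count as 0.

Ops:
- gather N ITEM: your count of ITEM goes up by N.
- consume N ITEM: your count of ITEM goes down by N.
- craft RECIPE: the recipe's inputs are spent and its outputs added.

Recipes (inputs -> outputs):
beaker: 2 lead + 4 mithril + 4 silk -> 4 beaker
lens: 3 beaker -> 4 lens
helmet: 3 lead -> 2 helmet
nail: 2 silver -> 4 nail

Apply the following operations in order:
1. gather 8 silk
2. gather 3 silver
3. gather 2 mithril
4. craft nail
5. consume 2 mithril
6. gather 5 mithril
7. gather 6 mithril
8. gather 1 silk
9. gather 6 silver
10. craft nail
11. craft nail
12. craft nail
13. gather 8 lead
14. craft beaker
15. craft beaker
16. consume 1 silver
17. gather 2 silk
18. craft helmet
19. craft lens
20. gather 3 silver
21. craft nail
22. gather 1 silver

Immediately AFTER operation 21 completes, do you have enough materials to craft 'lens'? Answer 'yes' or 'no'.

Answer: yes

Derivation:
After 1 (gather 8 silk): silk=8
After 2 (gather 3 silver): silk=8 silver=3
After 3 (gather 2 mithril): mithril=2 silk=8 silver=3
After 4 (craft nail): mithril=2 nail=4 silk=8 silver=1
After 5 (consume 2 mithril): nail=4 silk=8 silver=1
After 6 (gather 5 mithril): mithril=5 nail=4 silk=8 silver=1
After 7 (gather 6 mithril): mithril=11 nail=4 silk=8 silver=1
After 8 (gather 1 silk): mithril=11 nail=4 silk=9 silver=1
After 9 (gather 6 silver): mithril=11 nail=4 silk=9 silver=7
After 10 (craft nail): mithril=11 nail=8 silk=9 silver=5
After 11 (craft nail): mithril=11 nail=12 silk=9 silver=3
After 12 (craft nail): mithril=11 nail=16 silk=9 silver=1
After 13 (gather 8 lead): lead=8 mithril=11 nail=16 silk=9 silver=1
After 14 (craft beaker): beaker=4 lead=6 mithril=7 nail=16 silk=5 silver=1
After 15 (craft beaker): beaker=8 lead=4 mithril=3 nail=16 silk=1 silver=1
After 16 (consume 1 silver): beaker=8 lead=4 mithril=3 nail=16 silk=1
After 17 (gather 2 silk): beaker=8 lead=4 mithril=3 nail=16 silk=3
After 18 (craft helmet): beaker=8 helmet=2 lead=1 mithril=3 nail=16 silk=3
After 19 (craft lens): beaker=5 helmet=2 lead=1 lens=4 mithril=3 nail=16 silk=3
After 20 (gather 3 silver): beaker=5 helmet=2 lead=1 lens=4 mithril=3 nail=16 silk=3 silver=3
After 21 (craft nail): beaker=5 helmet=2 lead=1 lens=4 mithril=3 nail=20 silk=3 silver=1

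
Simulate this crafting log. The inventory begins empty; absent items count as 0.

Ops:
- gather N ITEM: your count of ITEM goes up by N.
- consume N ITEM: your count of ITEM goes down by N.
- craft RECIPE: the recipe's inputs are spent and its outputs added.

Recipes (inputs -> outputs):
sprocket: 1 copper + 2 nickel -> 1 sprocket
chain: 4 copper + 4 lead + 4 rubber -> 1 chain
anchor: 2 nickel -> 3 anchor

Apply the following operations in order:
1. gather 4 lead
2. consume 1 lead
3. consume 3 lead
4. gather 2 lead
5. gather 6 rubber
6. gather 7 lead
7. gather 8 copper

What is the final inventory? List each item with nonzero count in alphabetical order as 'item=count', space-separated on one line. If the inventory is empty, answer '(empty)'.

Answer: copper=8 lead=9 rubber=6

Derivation:
After 1 (gather 4 lead): lead=4
After 2 (consume 1 lead): lead=3
After 3 (consume 3 lead): (empty)
After 4 (gather 2 lead): lead=2
After 5 (gather 6 rubber): lead=2 rubber=6
After 6 (gather 7 lead): lead=9 rubber=6
After 7 (gather 8 copper): copper=8 lead=9 rubber=6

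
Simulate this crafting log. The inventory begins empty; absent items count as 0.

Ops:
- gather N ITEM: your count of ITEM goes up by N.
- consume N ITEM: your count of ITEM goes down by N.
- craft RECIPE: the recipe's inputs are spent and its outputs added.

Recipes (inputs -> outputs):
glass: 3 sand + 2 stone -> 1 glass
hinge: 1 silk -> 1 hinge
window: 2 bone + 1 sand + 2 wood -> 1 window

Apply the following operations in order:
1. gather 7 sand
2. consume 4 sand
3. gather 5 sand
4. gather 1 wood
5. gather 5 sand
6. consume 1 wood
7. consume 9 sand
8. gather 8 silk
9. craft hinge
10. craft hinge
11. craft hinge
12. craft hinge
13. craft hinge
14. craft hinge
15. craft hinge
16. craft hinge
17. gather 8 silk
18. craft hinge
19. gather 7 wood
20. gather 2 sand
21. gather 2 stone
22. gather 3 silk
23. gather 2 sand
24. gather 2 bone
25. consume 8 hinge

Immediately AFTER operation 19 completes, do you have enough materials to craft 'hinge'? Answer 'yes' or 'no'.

Answer: yes

Derivation:
After 1 (gather 7 sand): sand=7
After 2 (consume 4 sand): sand=3
After 3 (gather 5 sand): sand=8
After 4 (gather 1 wood): sand=8 wood=1
After 5 (gather 5 sand): sand=13 wood=1
After 6 (consume 1 wood): sand=13
After 7 (consume 9 sand): sand=4
After 8 (gather 8 silk): sand=4 silk=8
After 9 (craft hinge): hinge=1 sand=4 silk=7
After 10 (craft hinge): hinge=2 sand=4 silk=6
After 11 (craft hinge): hinge=3 sand=4 silk=5
After 12 (craft hinge): hinge=4 sand=4 silk=4
After 13 (craft hinge): hinge=5 sand=4 silk=3
After 14 (craft hinge): hinge=6 sand=4 silk=2
After 15 (craft hinge): hinge=7 sand=4 silk=1
After 16 (craft hinge): hinge=8 sand=4
After 17 (gather 8 silk): hinge=8 sand=4 silk=8
After 18 (craft hinge): hinge=9 sand=4 silk=7
After 19 (gather 7 wood): hinge=9 sand=4 silk=7 wood=7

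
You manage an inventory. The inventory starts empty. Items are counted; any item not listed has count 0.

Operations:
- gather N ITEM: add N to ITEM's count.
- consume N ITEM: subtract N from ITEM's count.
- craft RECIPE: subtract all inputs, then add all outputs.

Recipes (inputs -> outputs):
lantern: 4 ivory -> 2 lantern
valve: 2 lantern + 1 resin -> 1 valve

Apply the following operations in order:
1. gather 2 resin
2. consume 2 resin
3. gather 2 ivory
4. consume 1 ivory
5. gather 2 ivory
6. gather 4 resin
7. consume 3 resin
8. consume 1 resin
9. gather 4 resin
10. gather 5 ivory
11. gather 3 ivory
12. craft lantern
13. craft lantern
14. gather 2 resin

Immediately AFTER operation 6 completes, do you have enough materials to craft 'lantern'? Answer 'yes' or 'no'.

After 1 (gather 2 resin): resin=2
After 2 (consume 2 resin): (empty)
After 3 (gather 2 ivory): ivory=2
After 4 (consume 1 ivory): ivory=1
After 5 (gather 2 ivory): ivory=3
After 6 (gather 4 resin): ivory=3 resin=4

Answer: no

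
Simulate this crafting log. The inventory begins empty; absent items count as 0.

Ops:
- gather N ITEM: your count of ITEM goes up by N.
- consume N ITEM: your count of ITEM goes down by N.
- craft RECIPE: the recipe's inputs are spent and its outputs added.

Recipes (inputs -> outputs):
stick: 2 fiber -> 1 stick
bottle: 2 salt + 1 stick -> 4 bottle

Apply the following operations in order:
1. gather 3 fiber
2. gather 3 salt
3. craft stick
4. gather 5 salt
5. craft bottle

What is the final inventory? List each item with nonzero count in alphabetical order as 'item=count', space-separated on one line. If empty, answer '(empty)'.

Answer: bottle=4 fiber=1 salt=6

Derivation:
After 1 (gather 3 fiber): fiber=3
After 2 (gather 3 salt): fiber=3 salt=3
After 3 (craft stick): fiber=1 salt=3 stick=1
After 4 (gather 5 salt): fiber=1 salt=8 stick=1
After 5 (craft bottle): bottle=4 fiber=1 salt=6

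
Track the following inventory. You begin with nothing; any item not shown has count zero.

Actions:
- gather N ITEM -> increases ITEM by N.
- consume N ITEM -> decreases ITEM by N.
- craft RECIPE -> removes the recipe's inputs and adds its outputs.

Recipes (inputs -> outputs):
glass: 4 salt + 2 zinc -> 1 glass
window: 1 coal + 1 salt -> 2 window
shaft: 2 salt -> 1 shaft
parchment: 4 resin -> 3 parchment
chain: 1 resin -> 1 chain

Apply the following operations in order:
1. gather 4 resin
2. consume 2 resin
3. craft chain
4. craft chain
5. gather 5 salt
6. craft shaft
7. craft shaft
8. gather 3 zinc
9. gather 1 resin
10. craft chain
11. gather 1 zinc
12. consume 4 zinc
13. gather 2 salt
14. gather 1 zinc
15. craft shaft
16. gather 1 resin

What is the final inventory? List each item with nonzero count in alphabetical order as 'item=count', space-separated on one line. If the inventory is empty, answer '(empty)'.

Answer: chain=3 resin=1 salt=1 shaft=3 zinc=1

Derivation:
After 1 (gather 4 resin): resin=4
After 2 (consume 2 resin): resin=2
After 3 (craft chain): chain=1 resin=1
After 4 (craft chain): chain=2
After 5 (gather 5 salt): chain=2 salt=5
After 6 (craft shaft): chain=2 salt=3 shaft=1
After 7 (craft shaft): chain=2 salt=1 shaft=2
After 8 (gather 3 zinc): chain=2 salt=1 shaft=2 zinc=3
After 9 (gather 1 resin): chain=2 resin=1 salt=1 shaft=2 zinc=3
After 10 (craft chain): chain=3 salt=1 shaft=2 zinc=3
After 11 (gather 1 zinc): chain=3 salt=1 shaft=2 zinc=4
After 12 (consume 4 zinc): chain=3 salt=1 shaft=2
After 13 (gather 2 salt): chain=3 salt=3 shaft=2
After 14 (gather 1 zinc): chain=3 salt=3 shaft=2 zinc=1
After 15 (craft shaft): chain=3 salt=1 shaft=3 zinc=1
After 16 (gather 1 resin): chain=3 resin=1 salt=1 shaft=3 zinc=1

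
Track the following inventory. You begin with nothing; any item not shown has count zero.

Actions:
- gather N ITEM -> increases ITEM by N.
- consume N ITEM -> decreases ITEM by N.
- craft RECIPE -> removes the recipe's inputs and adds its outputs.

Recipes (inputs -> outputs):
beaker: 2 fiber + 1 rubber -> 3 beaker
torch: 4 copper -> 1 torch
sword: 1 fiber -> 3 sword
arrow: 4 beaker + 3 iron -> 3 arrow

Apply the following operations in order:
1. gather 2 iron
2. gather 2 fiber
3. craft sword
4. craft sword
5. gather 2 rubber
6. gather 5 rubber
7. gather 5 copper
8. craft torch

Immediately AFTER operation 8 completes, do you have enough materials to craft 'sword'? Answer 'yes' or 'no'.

Answer: no

Derivation:
After 1 (gather 2 iron): iron=2
After 2 (gather 2 fiber): fiber=2 iron=2
After 3 (craft sword): fiber=1 iron=2 sword=3
After 4 (craft sword): iron=2 sword=6
After 5 (gather 2 rubber): iron=2 rubber=2 sword=6
After 6 (gather 5 rubber): iron=2 rubber=7 sword=6
After 7 (gather 5 copper): copper=5 iron=2 rubber=7 sword=6
After 8 (craft torch): copper=1 iron=2 rubber=7 sword=6 torch=1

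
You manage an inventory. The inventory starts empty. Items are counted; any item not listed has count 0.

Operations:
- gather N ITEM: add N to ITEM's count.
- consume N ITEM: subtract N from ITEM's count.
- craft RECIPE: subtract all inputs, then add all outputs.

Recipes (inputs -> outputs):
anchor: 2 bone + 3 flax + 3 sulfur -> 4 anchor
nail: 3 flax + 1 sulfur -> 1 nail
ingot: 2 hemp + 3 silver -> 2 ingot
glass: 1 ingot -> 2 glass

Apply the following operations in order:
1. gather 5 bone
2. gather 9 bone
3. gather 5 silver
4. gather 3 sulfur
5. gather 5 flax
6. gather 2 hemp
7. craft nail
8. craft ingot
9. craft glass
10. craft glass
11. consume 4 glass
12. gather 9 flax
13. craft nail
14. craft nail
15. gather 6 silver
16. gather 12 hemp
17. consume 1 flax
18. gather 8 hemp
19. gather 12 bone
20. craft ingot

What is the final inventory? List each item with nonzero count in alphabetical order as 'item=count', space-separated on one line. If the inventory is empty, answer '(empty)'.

Answer: bone=26 flax=4 hemp=18 ingot=2 nail=3 silver=5

Derivation:
After 1 (gather 5 bone): bone=5
After 2 (gather 9 bone): bone=14
After 3 (gather 5 silver): bone=14 silver=5
After 4 (gather 3 sulfur): bone=14 silver=5 sulfur=3
After 5 (gather 5 flax): bone=14 flax=5 silver=5 sulfur=3
After 6 (gather 2 hemp): bone=14 flax=5 hemp=2 silver=5 sulfur=3
After 7 (craft nail): bone=14 flax=2 hemp=2 nail=1 silver=5 sulfur=2
After 8 (craft ingot): bone=14 flax=2 ingot=2 nail=1 silver=2 sulfur=2
After 9 (craft glass): bone=14 flax=2 glass=2 ingot=1 nail=1 silver=2 sulfur=2
After 10 (craft glass): bone=14 flax=2 glass=4 nail=1 silver=2 sulfur=2
After 11 (consume 4 glass): bone=14 flax=2 nail=1 silver=2 sulfur=2
After 12 (gather 9 flax): bone=14 flax=11 nail=1 silver=2 sulfur=2
After 13 (craft nail): bone=14 flax=8 nail=2 silver=2 sulfur=1
After 14 (craft nail): bone=14 flax=5 nail=3 silver=2
After 15 (gather 6 silver): bone=14 flax=5 nail=3 silver=8
After 16 (gather 12 hemp): bone=14 flax=5 hemp=12 nail=3 silver=8
After 17 (consume 1 flax): bone=14 flax=4 hemp=12 nail=3 silver=8
After 18 (gather 8 hemp): bone=14 flax=4 hemp=20 nail=3 silver=8
After 19 (gather 12 bone): bone=26 flax=4 hemp=20 nail=3 silver=8
After 20 (craft ingot): bone=26 flax=4 hemp=18 ingot=2 nail=3 silver=5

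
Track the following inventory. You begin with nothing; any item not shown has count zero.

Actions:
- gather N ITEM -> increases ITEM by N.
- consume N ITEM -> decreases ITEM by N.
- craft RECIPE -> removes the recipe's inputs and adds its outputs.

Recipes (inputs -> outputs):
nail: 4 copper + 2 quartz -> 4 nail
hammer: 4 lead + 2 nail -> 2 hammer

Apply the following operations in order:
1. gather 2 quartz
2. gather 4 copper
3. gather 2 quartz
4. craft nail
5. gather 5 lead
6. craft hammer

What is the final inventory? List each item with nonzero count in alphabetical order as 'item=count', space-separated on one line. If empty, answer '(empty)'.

Answer: hammer=2 lead=1 nail=2 quartz=2

Derivation:
After 1 (gather 2 quartz): quartz=2
After 2 (gather 4 copper): copper=4 quartz=2
After 3 (gather 2 quartz): copper=4 quartz=4
After 4 (craft nail): nail=4 quartz=2
After 5 (gather 5 lead): lead=5 nail=4 quartz=2
After 6 (craft hammer): hammer=2 lead=1 nail=2 quartz=2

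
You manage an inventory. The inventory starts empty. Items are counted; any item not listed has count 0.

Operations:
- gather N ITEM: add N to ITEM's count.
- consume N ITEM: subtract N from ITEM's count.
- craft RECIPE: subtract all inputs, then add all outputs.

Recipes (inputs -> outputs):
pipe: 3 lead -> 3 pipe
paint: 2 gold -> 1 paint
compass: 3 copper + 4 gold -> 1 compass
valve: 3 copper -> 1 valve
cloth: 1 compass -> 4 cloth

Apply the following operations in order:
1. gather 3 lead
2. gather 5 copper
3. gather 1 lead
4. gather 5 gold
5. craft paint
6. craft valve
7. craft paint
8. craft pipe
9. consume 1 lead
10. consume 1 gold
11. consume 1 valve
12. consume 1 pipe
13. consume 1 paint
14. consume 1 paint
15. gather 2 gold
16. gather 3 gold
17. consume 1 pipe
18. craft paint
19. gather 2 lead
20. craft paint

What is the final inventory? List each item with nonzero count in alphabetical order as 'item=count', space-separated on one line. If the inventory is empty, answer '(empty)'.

After 1 (gather 3 lead): lead=3
After 2 (gather 5 copper): copper=5 lead=3
After 3 (gather 1 lead): copper=5 lead=4
After 4 (gather 5 gold): copper=5 gold=5 lead=4
After 5 (craft paint): copper=5 gold=3 lead=4 paint=1
After 6 (craft valve): copper=2 gold=3 lead=4 paint=1 valve=1
After 7 (craft paint): copper=2 gold=1 lead=4 paint=2 valve=1
After 8 (craft pipe): copper=2 gold=1 lead=1 paint=2 pipe=3 valve=1
After 9 (consume 1 lead): copper=2 gold=1 paint=2 pipe=3 valve=1
After 10 (consume 1 gold): copper=2 paint=2 pipe=3 valve=1
After 11 (consume 1 valve): copper=2 paint=2 pipe=3
After 12 (consume 1 pipe): copper=2 paint=2 pipe=2
After 13 (consume 1 paint): copper=2 paint=1 pipe=2
After 14 (consume 1 paint): copper=2 pipe=2
After 15 (gather 2 gold): copper=2 gold=2 pipe=2
After 16 (gather 3 gold): copper=2 gold=5 pipe=2
After 17 (consume 1 pipe): copper=2 gold=5 pipe=1
After 18 (craft paint): copper=2 gold=3 paint=1 pipe=1
After 19 (gather 2 lead): copper=2 gold=3 lead=2 paint=1 pipe=1
After 20 (craft paint): copper=2 gold=1 lead=2 paint=2 pipe=1

Answer: copper=2 gold=1 lead=2 paint=2 pipe=1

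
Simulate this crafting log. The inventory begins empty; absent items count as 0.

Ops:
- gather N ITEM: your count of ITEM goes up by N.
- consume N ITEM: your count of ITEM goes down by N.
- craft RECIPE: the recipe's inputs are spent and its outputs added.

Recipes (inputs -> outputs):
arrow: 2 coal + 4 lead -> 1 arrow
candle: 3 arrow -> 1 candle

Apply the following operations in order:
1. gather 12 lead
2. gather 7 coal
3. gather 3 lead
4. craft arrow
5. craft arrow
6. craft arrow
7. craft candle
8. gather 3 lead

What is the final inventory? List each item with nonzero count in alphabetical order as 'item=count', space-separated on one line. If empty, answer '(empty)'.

Answer: candle=1 coal=1 lead=6

Derivation:
After 1 (gather 12 lead): lead=12
After 2 (gather 7 coal): coal=7 lead=12
After 3 (gather 3 lead): coal=7 lead=15
After 4 (craft arrow): arrow=1 coal=5 lead=11
After 5 (craft arrow): arrow=2 coal=3 lead=7
After 6 (craft arrow): arrow=3 coal=1 lead=3
After 7 (craft candle): candle=1 coal=1 lead=3
After 8 (gather 3 lead): candle=1 coal=1 lead=6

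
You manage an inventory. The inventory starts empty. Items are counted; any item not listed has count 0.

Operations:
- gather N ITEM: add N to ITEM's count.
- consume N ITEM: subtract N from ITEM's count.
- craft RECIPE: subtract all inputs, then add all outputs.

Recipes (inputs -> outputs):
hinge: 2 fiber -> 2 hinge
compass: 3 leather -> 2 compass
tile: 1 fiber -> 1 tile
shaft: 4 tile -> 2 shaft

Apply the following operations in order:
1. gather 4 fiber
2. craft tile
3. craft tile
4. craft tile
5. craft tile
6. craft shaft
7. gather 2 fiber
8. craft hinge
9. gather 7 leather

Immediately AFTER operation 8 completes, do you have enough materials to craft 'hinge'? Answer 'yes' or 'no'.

After 1 (gather 4 fiber): fiber=4
After 2 (craft tile): fiber=3 tile=1
After 3 (craft tile): fiber=2 tile=2
After 4 (craft tile): fiber=1 tile=3
After 5 (craft tile): tile=4
After 6 (craft shaft): shaft=2
After 7 (gather 2 fiber): fiber=2 shaft=2
After 8 (craft hinge): hinge=2 shaft=2

Answer: no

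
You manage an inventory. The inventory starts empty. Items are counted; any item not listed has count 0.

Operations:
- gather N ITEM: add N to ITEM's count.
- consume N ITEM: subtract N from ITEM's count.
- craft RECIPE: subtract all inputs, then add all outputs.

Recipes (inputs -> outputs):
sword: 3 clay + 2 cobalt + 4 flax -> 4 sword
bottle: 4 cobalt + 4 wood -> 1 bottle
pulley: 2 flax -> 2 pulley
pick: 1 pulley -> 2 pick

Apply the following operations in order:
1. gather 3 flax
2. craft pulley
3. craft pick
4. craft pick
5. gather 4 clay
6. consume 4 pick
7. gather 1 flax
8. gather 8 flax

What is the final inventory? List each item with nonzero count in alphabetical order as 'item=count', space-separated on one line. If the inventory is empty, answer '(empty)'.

Answer: clay=4 flax=10

Derivation:
After 1 (gather 3 flax): flax=3
After 2 (craft pulley): flax=1 pulley=2
After 3 (craft pick): flax=1 pick=2 pulley=1
After 4 (craft pick): flax=1 pick=4
After 5 (gather 4 clay): clay=4 flax=1 pick=4
After 6 (consume 4 pick): clay=4 flax=1
After 7 (gather 1 flax): clay=4 flax=2
After 8 (gather 8 flax): clay=4 flax=10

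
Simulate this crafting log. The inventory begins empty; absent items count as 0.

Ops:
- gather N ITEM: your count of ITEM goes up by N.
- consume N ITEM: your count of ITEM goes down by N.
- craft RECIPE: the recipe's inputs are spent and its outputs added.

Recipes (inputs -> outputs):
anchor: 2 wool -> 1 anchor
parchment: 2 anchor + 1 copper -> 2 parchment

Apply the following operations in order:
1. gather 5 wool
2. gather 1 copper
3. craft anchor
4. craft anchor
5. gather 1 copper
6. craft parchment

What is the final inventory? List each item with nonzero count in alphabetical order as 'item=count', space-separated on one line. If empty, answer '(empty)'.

After 1 (gather 5 wool): wool=5
After 2 (gather 1 copper): copper=1 wool=5
After 3 (craft anchor): anchor=1 copper=1 wool=3
After 4 (craft anchor): anchor=2 copper=1 wool=1
After 5 (gather 1 copper): anchor=2 copper=2 wool=1
After 6 (craft parchment): copper=1 parchment=2 wool=1

Answer: copper=1 parchment=2 wool=1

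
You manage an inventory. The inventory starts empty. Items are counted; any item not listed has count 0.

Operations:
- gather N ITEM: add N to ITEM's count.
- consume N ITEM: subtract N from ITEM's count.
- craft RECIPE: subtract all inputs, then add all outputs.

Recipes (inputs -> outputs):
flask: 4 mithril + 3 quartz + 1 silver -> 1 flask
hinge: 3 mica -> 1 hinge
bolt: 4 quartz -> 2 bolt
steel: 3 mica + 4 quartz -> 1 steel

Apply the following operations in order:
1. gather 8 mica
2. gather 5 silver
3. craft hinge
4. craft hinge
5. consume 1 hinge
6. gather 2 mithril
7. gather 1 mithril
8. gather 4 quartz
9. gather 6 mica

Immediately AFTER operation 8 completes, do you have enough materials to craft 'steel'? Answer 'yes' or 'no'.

Answer: no

Derivation:
After 1 (gather 8 mica): mica=8
After 2 (gather 5 silver): mica=8 silver=5
After 3 (craft hinge): hinge=1 mica=5 silver=5
After 4 (craft hinge): hinge=2 mica=2 silver=5
After 5 (consume 1 hinge): hinge=1 mica=2 silver=5
After 6 (gather 2 mithril): hinge=1 mica=2 mithril=2 silver=5
After 7 (gather 1 mithril): hinge=1 mica=2 mithril=3 silver=5
After 8 (gather 4 quartz): hinge=1 mica=2 mithril=3 quartz=4 silver=5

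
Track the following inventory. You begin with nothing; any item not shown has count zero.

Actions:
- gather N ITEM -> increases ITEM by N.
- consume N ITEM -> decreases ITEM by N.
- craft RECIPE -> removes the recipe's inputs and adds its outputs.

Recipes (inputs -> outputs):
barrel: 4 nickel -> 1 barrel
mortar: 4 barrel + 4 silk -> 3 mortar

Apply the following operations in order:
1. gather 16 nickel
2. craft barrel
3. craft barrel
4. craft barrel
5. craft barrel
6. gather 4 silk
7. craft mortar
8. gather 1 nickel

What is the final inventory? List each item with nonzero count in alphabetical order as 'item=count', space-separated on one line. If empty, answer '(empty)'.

After 1 (gather 16 nickel): nickel=16
After 2 (craft barrel): barrel=1 nickel=12
After 3 (craft barrel): barrel=2 nickel=8
After 4 (craft barrel): barrel=3 nickel=4
After 5 (craft barrel): barrel=4
After 6 (gather 4 silk): barrel=4 silk=4
After 7 (craft mortar): mortar=3
After 8 (gather 1 nickel): mortar=3 nickel=1

Answer: mortar=3 nickel=1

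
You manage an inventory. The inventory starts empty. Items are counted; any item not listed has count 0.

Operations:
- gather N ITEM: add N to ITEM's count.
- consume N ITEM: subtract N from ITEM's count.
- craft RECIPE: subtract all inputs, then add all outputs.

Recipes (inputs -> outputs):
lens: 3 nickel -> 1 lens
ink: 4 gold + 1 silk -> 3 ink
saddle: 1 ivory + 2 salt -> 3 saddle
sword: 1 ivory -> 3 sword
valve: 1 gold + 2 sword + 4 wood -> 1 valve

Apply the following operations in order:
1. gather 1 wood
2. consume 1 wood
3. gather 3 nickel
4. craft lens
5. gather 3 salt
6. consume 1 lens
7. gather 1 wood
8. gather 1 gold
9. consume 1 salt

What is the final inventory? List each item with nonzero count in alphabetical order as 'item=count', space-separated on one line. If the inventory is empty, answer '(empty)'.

After 1 (gather 1 wood): wood=1
After 2 (consume 1 wood): (empty)
After 3 (gather 3 nickel): nickel=3
After 4 (craft lens): lens=1
After 5 (gather 3 salt): lens=1 salt=3
After 6 (consume 1 lens): salt=3
After 7 (gather 1 wood): salt=3 wood=1
After 8 (gather 1 gold): gold=1 salt=3 wood=1
After 9 (consume 1 salt): gold=1 salt=2 wood=1

Answer: gold=1 salt=2 wood=1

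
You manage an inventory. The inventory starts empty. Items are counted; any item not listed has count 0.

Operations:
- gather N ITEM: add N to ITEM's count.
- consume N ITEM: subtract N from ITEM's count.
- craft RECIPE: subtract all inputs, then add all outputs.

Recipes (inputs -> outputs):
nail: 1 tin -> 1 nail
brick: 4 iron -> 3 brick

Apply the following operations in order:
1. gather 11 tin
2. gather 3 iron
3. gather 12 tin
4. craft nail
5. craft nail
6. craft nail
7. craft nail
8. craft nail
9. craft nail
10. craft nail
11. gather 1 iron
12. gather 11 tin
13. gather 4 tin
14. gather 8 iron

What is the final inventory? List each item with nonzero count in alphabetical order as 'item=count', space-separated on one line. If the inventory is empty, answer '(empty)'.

After 1 (gather 11 tin): tin=11
After 2 (gather 3 iron): iron=3 tin=11
After 3 (gather 12 tin): iron=3 tin=23
After 4 (craft nail): iron=3 nail=1 tin=22
After 5 (craft nail): iron=3 nail=2 tin=21
After 6 (craft nail): iron=3 nail=3 tin=20
After 7 (craft nail): iron=3 nail=4 tin=19
After 8 (craft nail): iron=3 nail=5 tin=18
After 9 (craft nail): iron=3 nail=6 tin=17
After 10 (craft nail): iron=3 nail=7 tin=16
After 11 (gather 1 iron): iron=4 nail=7 tin=16
After 12 (gather 11 tin): iron=4 nail=7 tin=27
After 13 (gather 4 tin): iron=4 nail=7 tin=31
After 14 (gather 8 iron): iron=12 nail=7 tin=31

Answer: iron=12 nail=7 tin=31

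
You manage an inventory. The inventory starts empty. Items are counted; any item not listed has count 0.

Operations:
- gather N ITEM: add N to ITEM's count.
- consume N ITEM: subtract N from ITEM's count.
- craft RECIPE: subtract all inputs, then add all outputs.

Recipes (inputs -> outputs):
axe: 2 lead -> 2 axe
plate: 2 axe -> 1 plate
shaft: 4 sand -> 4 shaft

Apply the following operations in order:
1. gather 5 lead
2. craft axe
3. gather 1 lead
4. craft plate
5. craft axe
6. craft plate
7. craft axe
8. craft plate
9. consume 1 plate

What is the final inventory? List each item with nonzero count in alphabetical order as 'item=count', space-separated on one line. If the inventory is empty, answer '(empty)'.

Answer: plate=2

Derivation:
After 1 (gather 5 lead): lead=5
After 2 (craft axe): axe=2 lead=3
After 3 (gather 1 lead): axe=2 lead=4
After 4 (craft plate): lead=4 plate=1
After 5 (craft axe): axe=2 lead=2 plate=1
After 6 (craft plate): lead=2 plate=2
After 7 (craft axe): axe=2 plate=2
After 8 (craft plate): plate=3
After 9 (consume 1 plate): plate=2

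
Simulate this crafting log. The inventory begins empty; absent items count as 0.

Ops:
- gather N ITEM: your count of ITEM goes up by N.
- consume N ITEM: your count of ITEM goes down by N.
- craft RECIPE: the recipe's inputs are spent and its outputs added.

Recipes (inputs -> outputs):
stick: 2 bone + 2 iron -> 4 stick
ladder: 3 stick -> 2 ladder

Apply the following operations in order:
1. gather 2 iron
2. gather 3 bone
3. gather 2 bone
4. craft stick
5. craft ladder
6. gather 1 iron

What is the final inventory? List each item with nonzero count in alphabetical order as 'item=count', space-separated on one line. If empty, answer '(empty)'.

Answer: bone=3 iron=1 ladder=2 stick=1

Derivation:
After 1 (gather 2 iron): iron=2
After 2 (gather 3 bone): bone=3 iron=2
After 3 (gather 2 bone): bone=5 iron=2
After 4 (craft stick): bone=3 stick=4
After 5 (craft ladder): bone=3 ladder=2 stick=1
After 6 (gather 1 iron): bone=3 iron=1 ladder=2 stick=1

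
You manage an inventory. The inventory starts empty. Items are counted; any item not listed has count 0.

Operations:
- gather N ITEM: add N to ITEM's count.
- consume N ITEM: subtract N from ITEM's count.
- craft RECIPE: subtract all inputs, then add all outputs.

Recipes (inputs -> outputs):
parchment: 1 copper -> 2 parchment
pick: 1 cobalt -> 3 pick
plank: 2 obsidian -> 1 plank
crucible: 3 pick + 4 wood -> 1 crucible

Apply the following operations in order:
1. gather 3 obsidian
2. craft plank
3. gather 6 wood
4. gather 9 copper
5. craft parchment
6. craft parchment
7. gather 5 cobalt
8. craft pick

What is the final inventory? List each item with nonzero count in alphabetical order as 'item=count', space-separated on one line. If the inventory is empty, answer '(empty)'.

Answer: cobalt=4 copper=7 obsidian=1 parchment=4 pick=3 plank=1 wood=6

Derivation:
After 1 (gather 3 obsidian): obsidian=3
After 2 (craft plank): obsidian=1 plank=1
After 3 (gather 6 wood): obsidian=1 plank=1 wood=6
After 4 (gather 9 copper): copper=9 obsidian=1 plank=1 wood=6
After 5 (craft parchment): copper=8 obsidian=1 parchment=2 plank=1 wood=6
After 6 (craft parchment): copper=7 obsidian=1 parchment=4 plank=1 wood=6
After 7 (gather 5 cobalt): cobalt=5 copper=7 obsidian=1 parchment=4 plank=1 wood=6
After 8 (craft pick): cobalt=4 copper=7 obsidian=1 parchment=4 pick=3 plank=1 wood=6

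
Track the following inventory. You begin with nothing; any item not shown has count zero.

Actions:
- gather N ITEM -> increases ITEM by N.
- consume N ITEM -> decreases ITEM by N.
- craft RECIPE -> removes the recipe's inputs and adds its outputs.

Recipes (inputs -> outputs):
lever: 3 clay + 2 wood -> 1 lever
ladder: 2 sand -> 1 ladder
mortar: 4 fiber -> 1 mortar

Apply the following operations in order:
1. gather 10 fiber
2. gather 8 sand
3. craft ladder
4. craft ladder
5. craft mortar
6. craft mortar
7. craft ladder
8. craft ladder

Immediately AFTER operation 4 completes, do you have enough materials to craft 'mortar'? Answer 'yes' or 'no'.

Answer: yes

Derivation:
After 1 (gather 10 fiber): fiber=10
After 2 (gather 8 sand): fiber=10 sand=8
After 3 (craft ladder): fiber=10 ladder=1 sand=6
After 4 (craft ladder): fiber=10 ladder=2 sand=4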